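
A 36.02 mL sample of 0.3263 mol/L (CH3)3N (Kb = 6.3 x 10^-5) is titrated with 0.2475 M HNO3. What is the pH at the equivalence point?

5.33

n((CH3)3N) = 0.3263 x 0.03602 = 0.01175 mol; V(HNO3) at equivalence = 0.01175/0.2475 = 0.04749 L.
At equivalence the base is fully converted to (CH3)3NH+; total volume = 0.08351 L, so [(CH3)3NH+] = 0.01175/0.08351 = 0.1407 M.
Ka((CH3)3NH+) = Kw/Kb = 1.0e-14 / 6.3 x 10^-5 = 1.59e-10.
[H^+] = sqrt(Ka x [(CH3)3NH+]) = sqrt(1.59e-10 x 0.1407) = 4.73e-6 M.
pH = -log(4.73e-6) = 5.33.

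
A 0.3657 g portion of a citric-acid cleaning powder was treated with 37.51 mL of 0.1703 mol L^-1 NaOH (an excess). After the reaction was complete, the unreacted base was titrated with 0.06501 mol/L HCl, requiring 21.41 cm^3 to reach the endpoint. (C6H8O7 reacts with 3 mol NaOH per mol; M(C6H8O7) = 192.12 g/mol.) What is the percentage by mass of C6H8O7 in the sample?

87.5%

Total n(NaOH) added = 0.1703 x 0.03751 = 0.006388 mol.
n(HCl) used = 0.06501 x 0.02141 = 0.001392 mol, which equals the excess n(NaOH).
So n(NaOH) consumed by the sample = 0.006388 - 0.001392 = 0.004996 mol.
n(C6H8O7) = 0.004996 / 3 = 0.001665 mol.
mass C6H8O7 = 0.001665 x 192.12 = 0.3199 g, so %C6H8O7 = 0.3199/0.3657 x 100 = 87.5%.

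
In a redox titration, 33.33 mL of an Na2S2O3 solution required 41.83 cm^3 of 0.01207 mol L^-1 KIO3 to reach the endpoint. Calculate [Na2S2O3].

0.0909 M

n(KIO3) = 0.01207 x 0.04183 = 0.0005049 mol.
From the balanced equation, 1 mol KIO3 reacts with 6 mol Na2S2O3, so n(Na2S2O3) = 0.0005049 x 6/1 = 0.003029 mol.
[Na2S2O3] = 0.003029 / 0.03333 L = 0.0909 M.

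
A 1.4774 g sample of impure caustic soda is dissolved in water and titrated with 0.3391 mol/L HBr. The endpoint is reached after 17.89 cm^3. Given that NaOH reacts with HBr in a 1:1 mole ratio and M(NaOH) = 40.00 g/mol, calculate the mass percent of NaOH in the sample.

n(HBr) = 0.3391 x 0.01789 = 0.006066 mol.
n(NaOH) = 0.006066 / 1 = 0.006066 mol.
mass of NaOH = 0.006066 x 40.00 = 0.2427 g.
% purity = 0.2427 / 1.4774 x 100 = 16.4%.

16.4%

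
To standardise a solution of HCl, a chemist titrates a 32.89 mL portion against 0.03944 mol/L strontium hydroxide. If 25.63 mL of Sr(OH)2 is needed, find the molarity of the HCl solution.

n(Sr(OH)2) delivered = 0.03944 x 0.02563 = 0.001011 mol.
The reaction is 2 HCl + 1 Sr(OH)2, so n(HCl) = 0.001011 x 2/1 = 0.002022 mol.
[HCl] = 0.002022 mol / 0.03289 L = 0.0615 M.

0.0615 M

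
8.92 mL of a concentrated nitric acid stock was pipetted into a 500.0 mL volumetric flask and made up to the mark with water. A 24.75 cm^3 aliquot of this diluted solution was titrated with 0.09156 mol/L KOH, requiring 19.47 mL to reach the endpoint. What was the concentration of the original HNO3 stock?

4.04 M

n(KOH) = 0.09156 x 0.01947 = 0.001783 mol.
n(HNO3) in the aliquot = 0.001783 mol.
[diluted HNO3] = 0.001783 / 0.02475 = 0.07203 M.
Dilution factor = 500.0/8.920 = 56.05, so [stock] = 0.07203 x 56.05 = 4.04 M.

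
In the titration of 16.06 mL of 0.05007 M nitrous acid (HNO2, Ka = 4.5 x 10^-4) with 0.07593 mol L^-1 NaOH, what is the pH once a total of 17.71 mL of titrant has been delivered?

12.20

n(acid) = 0.05007 x 0.01606 = 0.0008041 mol; n(NaOH) added = 0.07593 x 0.01771 = 0.001345 mol.
Base is in excess by 0.001345 - 0.0008041 = 0.0005406 mol in a total volume of 0.03377 L.
[OH^-] = 0.0005406/0.03377 = 0.01601 M, so pOH = 1.80 and pH = 14.00 - 1.80 = 12.20.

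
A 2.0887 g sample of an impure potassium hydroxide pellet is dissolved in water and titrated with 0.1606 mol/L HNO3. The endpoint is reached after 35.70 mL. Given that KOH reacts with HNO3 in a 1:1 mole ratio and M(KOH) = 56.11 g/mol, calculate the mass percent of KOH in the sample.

n(HNO3) = 0.1606 x 0.03570 = 0.005733 mol.
n(KOH) = 0.005733 / 1 = 0.005733 mol.
mass of KOH = 0.005733 x 56.11 = 0.3217 g.
% purity = 0.3217 / 2.0887 x 100 = 15.4%.

15.4%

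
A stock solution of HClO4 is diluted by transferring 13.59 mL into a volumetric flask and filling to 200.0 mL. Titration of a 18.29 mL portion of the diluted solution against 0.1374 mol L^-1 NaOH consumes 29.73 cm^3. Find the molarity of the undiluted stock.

n(NaOH) = 0.1374 x 0.02973 = 0.004085 mol.
n(HClO4) in the aliquot = 0.004085 mol.
[diluted HClO4] = 0.004085 / 0.01829 = 0.2233 M.
Dilution factor = 200.0/13.59 = 14.72, so [stock] = 0.2233 x 14.72 = 3.29 M.

3.29 M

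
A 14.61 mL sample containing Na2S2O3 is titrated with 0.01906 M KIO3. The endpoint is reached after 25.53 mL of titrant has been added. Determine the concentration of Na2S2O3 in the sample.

0.200 M

n(KIO3) = 0.01906 x 0.02553 = 0.0004866 mol.
From the balanced equation, 1 mol KIO3 reacts with 6 mol Na2S2O3, so n(Na2S2O3) = 0.0004866 x 6/1 = 0.002920 mol.
[Na2S2O3] = 0.002920 / 0.01461 L = 0.200 M.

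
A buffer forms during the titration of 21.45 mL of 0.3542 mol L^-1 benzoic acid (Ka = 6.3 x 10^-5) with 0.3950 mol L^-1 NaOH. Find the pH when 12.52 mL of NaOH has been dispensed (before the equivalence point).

4.47

Initial n(C6H5COOH) = 0.3542 x 0.02145 = 0.007598 mol.
n(NaOH) added = 0.3950 x 0.01252 = 0.004945 mol, converting that many moles of C6H5COOH to C6H5COO-.
Remaining n(C6H5COOH) = 0.002652 mol; n(C6H5COO-) = 0.004945 mol.
By Henderson-Hasselbalch, pH = pKa + log([A^-]/[HA]) = 4.20 + log(0.004945/0.002652) = 4.20 + (+0.27) = 4.47.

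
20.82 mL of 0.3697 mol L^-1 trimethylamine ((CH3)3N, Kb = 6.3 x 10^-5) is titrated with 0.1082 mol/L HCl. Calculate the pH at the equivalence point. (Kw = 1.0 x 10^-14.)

n((CH3)3N) = 0.3697 x 0.02082 = 0.007697 mol; V(HCl) at equivalence = 0.007697/0.1082 = 0.07114 L.
At equivalence the base is fully converted to (CH3)3NH+; total volume = 0.09196 L, so [(CH3)3NH+] = 0.007697/0.09196 = 0.08370 M.
Ka((CH3)3NH+) = Kw/Kb = 1.0e-14 / 6.3 x 10^-5 = 1.59e-10.
[H^+] = sqrt(Ka x [(CH3)3NH+]) = sqrt(1.59e-10 x 0.08370) = 3.65e-6 M.
pH = -log(3.65e-6) = 5.44.

5.44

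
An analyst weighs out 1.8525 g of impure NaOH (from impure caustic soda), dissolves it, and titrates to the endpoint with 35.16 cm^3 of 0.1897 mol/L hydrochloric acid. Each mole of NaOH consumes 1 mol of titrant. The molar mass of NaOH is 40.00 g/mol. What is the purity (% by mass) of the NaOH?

14.4%

n(HCl) = 0.1897 x 0.03516 = 0.006670 mol.
n(NaOH) = 0.006670 / 1 = 0.006670 mol.
mass of NaOH = 0.006670 x 40.00 = 0.2668 g.
% purity = 0.2668 / 1.8525 x 100 = 14.4%.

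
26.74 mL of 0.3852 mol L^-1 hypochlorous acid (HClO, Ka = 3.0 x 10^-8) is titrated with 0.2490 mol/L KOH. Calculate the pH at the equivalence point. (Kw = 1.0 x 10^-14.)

10.35

n(HClO) = 0.3852 x 0.02674 = 0.01030 mol; V(KOH) at equivalence = 0.01030/0.2490 = 0.04137 L.
At equivalence all the acid is converted to ClO-; total volume = 0.02674 + 0.04137 = 0.06811 L, so [ClO-] = 0.01030/0.06811 = 0.1512 M.
Kb = Kw/Ka = 1.0e-14 / 3.0 x 10^-8 = 3.33e-7.
[OH^-] = sqrt(Kb x [ClO-]) = sqrt(3.33e-7 x 0.1512) = 0.000225 M.
pOH = 3.65, so pH = 14.00 - 3.65 = 10.35.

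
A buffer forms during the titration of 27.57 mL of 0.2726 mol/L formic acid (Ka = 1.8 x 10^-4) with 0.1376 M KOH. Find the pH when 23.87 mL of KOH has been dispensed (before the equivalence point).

Initial n(HCOOH) = 0.2726 x 0.02757 = 0.007516 mol.
n(KOH) added = 0.1376 x 0.02387 = 0.003285 mol, converting that many moles of HCOOH to HCOO-.
Remaining n(HCOOH) = 0.004231 mol; n(HCOO-) = 0.003285 mol.
By Henderson-Hasselbalch, pH = pKa + log([A^-]/[HA]) = 3.74 + log(0.003285/0.004231) = 3.74 + (-0.11) = 3.63.

3.63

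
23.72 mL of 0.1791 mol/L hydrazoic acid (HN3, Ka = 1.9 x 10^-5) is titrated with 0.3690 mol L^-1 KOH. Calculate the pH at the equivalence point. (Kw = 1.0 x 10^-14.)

n(HN3) = 0.1791 x 0.02372 = 0.004248 mol; V(KOH) at equivalence = 0.004248/0.3690 = 0.01151 L.
At equivalence all the acid is converted to N3-; total volume = 0.02372 + 0.01151 = 0.03523 L, so [N3-] = 0.004248/0.03523 = 0.1206 M.
Kb = Kw/Ka = 1.0e-14 / 1.9 x 10^-5 = 5.26e-10.
[OH^-] = sqrt(Kb x [N3-]) = sqrt(5.26e-10 x 0.1206) = 7.97e-6 M.
pOH = 5.10, so pH = 14.00 - 5.10 = 8.90.

8.90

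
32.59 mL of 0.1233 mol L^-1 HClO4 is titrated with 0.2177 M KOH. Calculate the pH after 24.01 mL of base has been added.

n(acid) = 0.1233 x 0.03259 = 0.004018 mol; n(KOH) added = 0.2177 x 0.02401 = 0.005227 mol.
Base is in excess by 0.005227 - 0.004018 = 0.001209 mol in a total volume of 0.05660 L.
[OH^-] = 0.001209/0.05660 = 0.02135 M, so pOH = 1.67 and pH = 14.00 - 1.67 = 12.33.

12.33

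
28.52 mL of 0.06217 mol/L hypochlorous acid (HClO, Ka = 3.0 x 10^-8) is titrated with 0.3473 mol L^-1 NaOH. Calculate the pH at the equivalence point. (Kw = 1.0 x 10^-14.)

10.12

n(HClO) = 0.06217 x 0.02852 = 0.001773 mol; V(NaOH) at equivalence = 0.001773/0.3473 = 0.005105 L.
At equivalence all the acid is converted to ClO-; total volume = 0.02852 + 0.005105 = 0.03363 L, so [ClO-] = 0.001773/0.03363 = 0.05273 M.
Kb = Kw/Ka = 1.0e-14 / 3.0 x 10^-8 = 3.33e-7.
[OH^-] = sqrt(Kb x [ClO-]) = sqrt(3.33e-7 x 0.05273) = 0.000133 M.
pOH = 3.88, so pH = 14.00 - 3.88 = 10.12.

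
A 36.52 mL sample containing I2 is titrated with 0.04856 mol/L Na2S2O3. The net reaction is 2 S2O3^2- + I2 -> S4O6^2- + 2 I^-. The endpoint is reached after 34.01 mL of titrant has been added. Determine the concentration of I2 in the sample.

n(Na2S2O3) = 0.04856 x 0.03401 = 0.001652 mol.
From the balanced equation, 2 mol Na2S2O3 reacts with 1 mol I2, so n(I2) = 0.001652 x 1/2 = 0.0008258 mol.
[I2] = 0.0008258 / 0.03652 L = 0.0226 M.

0.0226 M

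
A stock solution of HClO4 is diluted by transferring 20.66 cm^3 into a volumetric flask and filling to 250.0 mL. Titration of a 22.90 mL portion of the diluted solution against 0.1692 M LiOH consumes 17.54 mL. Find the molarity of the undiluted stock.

1.57 M

n(LiOH) = 0.1692 x 0.01754 = 0.002968 mol.
n(HClO4) in the aliquot = 0.002968 mol.
[diluted HClO4] = 0.002968 / 0.02290 = 0.1296 M.
Dilution factor = 250.0/20.66 = 12.10, so [stock] = 0.1296 x 12.10 = 1.57 M.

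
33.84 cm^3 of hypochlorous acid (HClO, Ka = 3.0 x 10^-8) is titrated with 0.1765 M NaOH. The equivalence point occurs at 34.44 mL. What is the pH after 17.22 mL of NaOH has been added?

7.52

17.22 mL is exactly half the equivalence volume (34.44/2), i.e. the half-equivalence point.
There, n(HA) = n(A^-), so pH = pKa = -log(3.0 x 10^-8) = 7.52.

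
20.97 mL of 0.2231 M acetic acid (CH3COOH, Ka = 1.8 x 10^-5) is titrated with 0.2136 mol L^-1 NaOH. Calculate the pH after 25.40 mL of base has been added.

12.21

n(acid) = 0.2231 x 0.02097 = 0.004678 mol; n(NaOH) added = 0.2136 x 0.02540 = 0.005425 mol.
Base is in excess by 0.005425 - 0.004678 = 0.0007470 mol in a total volume of 0.04637 L.
[OH^-] = 0.0007470/0.04637 = 0.01611 M, so pOH = 1.79 and pH = 14.00 - 1.79 = 12.21.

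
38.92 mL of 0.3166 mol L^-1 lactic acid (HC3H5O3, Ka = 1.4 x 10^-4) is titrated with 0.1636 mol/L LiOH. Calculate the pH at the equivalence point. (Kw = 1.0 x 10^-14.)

8.44

n(HC3H5O3) = 0.3166 x 0.03892 = 0.01232 mol; V(LiOH) at equivalence = 0.01232/0.1636 = 0.07532 L.
At equivalence all the acid is converted to C3H5O3-; total volume = 0.03892 + 0.07532 = 0.1142 L, so [C3H5O3-] = 0.01232/0.1142 = 0.1079 M.
Kb = Kw/Ka = 1.0e-14 / 1.4 x 10^-4 = 7.14e-11.
[OH^-] = sqrt(Kb x [C3H5O3-]) = sqrt(7.14e-11 x 0.1079) = 2.78e-6 M.
pOH = 5.56, so pH = 14.00 - 5.56 = 8.44.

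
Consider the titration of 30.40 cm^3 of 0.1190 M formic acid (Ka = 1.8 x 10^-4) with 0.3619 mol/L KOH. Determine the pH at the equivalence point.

8.35

n(HCOOH) = 0.1190 x 0.03040 = 0.003618 mol; V(KOH) at equivalence = 0.003618/0.3619 = 0.009996 L.
At equivalence all the acid is converted to HCOO-; total volume = 0.03040 + 0.009996 = 0.04040 L, so [HCOO-] = 0.003618/0.04040 = 0.08955 M.
Kb = Kw/Ka = 1.0e-14 / 1.8 x 10^-4 = 5.56e-11.
[OH^-] = sqrt(Kb x [HCOO-]) = sqrt(5.56e-11 x 0.08955) = 2.23e-6 M.
pOH = 5.65, so pH = 14.00 - 5.65 = 8.35.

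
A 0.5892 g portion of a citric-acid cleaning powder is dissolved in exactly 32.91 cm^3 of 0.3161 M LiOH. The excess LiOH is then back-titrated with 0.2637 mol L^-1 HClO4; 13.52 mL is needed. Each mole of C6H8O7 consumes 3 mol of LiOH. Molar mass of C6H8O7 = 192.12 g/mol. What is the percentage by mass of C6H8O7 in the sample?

74.3%

Total n(LiOH) added = 0.3161 x 0.03291 = 0.01040 mol.
n(HClO4) used = 0.2637 x 0.01352 = 0.003565 mol, which equals the excess n(LiOH).
So n(LiOH) consumed by the sample = 0.01040 - 0.003565 = 0.006838 mol.
n(C6H8O7) = 0.006838 / 3 = 0.002279 mol.
mass C6H8O7 = 0.002279 x 192.12 = 0.4379 g, so %C6H8O7 = 0.4379/0.5892 x 100 = 74.3%.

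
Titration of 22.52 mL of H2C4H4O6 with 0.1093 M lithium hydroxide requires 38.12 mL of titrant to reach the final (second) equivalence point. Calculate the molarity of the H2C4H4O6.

n(LiOH) = 0.1093 x 0.03812 = 0.004167 mol.
At the final (second) equivalence point, 2 mol OH^- react per mol H2C4H4O6, so n(H2C4H4O6) = 0.004167 / 2 = 0.002083 mol.
[H2C4H4O6] = 0.002083 / 0.02252 L = 0.0925 M.

0.0925 M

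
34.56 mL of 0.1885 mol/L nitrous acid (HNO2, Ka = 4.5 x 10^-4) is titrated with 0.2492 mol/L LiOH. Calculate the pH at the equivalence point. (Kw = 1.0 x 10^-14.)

8.19

n(HNO2) = 0.1885 x 0.03456 = 0.006515 mol; V(LiOH) at equivalence = 0.006515/0.2492 = 0.02614 L.
At equivalence all the acid is converted to NO2-; total volume = 0.03456 + 0.02614 = 0.06070 L, so [NO2-] = 0.006515/0.06070 = 0.1073 M.
Kb = Kw/Ka = 1.0e-14 / 4.5 x 10^-4 = 2.22e-11.
[OH^-] = sqrt(Kb x [NO2-]) = sqrt(2.22e-11 x 0.1073) = 1.54e-6 M.
pOH = 5.81, so pH = 14.00 - 5.81 = 8.19.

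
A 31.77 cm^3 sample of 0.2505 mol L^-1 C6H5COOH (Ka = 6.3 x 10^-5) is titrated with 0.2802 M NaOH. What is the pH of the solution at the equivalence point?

n(C6H5COOH) = 0.2505 x 0.03177 = 0.007958 mol; V(NaOH) at equivalence = 0.007958/0.2802 = 0.02840 L.
At equivalence all the acid is converted to C6H5COO-; total volume = 0.03177 + 0.02840 = 0.06017 L, so [C6H5COO-] = 0.007958/0.06017 = 0.1323 M.
Kb = Kw/Ka = 1.0e-14 / 6.3 x 10^-5 = 1.59e-10.
[OH^-] = sqrt(Kb x [C6H5COO-]) = sqrt(1.59e-10 x 0.1323) = 4.58e-6 M.
pOH = 5.34, so pH = 14.00 - 5.34 = 8.66.

8.66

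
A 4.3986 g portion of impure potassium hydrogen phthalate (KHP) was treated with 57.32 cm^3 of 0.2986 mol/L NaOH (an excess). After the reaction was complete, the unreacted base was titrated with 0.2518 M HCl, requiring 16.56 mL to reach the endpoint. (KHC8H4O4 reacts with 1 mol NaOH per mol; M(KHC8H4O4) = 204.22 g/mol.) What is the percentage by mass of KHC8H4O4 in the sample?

Total n(NaOH) added = 0.2986 x 0.05732 = 0.01712 mol.
n(HCl) used = 0.2518 x 0.01656 = 0.004170 mol, which equals the excess n(NaOH).
So n(NaOH) consumed by the sample = 0.01712 - 0.004170 = 0.01295 mol.
n(KHC8H4O4) = 0.01295 / 1 = 0.01295 mol.
mass KHC8H4O4 = 0.01295 x 204.22 = 2.644 g, so %KHC8H4O4 = 2.644/4.3986 x 100 = 60.1%.

60.1%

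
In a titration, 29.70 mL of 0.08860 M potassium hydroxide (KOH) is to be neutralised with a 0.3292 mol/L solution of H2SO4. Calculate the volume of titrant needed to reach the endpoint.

n(KOH) = 0.08860 mol/L x 0.02970 L = 0.002631 mol.
The neutralisation is 2 KOH : 1 H2SO4, so n(H2SO4) = 0.002631 x 1/2 = 0.001316 mol.
V(H2SO4) = 0.001316 / 0.3292 = 0.003997 L = 4.00 mL.

4.00 mL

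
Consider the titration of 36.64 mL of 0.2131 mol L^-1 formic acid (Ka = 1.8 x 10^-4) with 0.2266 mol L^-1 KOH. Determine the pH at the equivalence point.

8.39

n(HCOOH) = 0.2131 x 0.03664 = 0.007808 mol; V(KOH) at equivalence = 0.007808/0.2266 = 0.03446 L.
At equivalence all the acid is converted to HCOO-; total volume = 0.03664 + 0.03446 = 0.07110 L, so [HCOO-] = 0.007808/0.07110 = 0.1098 M.
Kb = Kw/Ka = 1.0e-14 / 1.8 x 10^-4 = 5.56e-11.
[OH^-] = sqrt(Kb x [HCOO-]) = sqrt(5.56e-11 x 0.1098) = 2.47e-6 M.
pOH = 5.61, so pH = 14.00 - 5.61 = 8.39.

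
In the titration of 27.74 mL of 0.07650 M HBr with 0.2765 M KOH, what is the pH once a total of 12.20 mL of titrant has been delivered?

n(acid) = 0.07650 x 0.02774 = 0.002122 mol; n(KOH) added = 0.2765 x 0.01220 = 0.003373 mol.
Base is in excess by 0.003373 - 0.002122 = 0.001251 mol in a total volume of 0.03994 L.
[OH^-] = 0.001251/0.03994 = 0.03133 M, so pOH = 1.50 and pH = 14.00 - 1.50 = 12.50.

12.50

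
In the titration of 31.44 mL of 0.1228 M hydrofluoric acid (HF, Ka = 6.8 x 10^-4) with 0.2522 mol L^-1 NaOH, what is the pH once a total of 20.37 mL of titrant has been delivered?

12.39

n(acid) = 0.1228 x 0.03144 = 0.003861 mol; n(NaOH) added = 0.2522 x 0.02037 = 0.005137 mol.
Base is in excess by 0.005137 - 0.003861 = 0.001276 mol in a total volume of 0.05181 L.
[OH^-] = 0.001276/0.05181 = 0.02464 M, so pOH = 1.61 and pH = 14.00 - 1.61 = 12.39.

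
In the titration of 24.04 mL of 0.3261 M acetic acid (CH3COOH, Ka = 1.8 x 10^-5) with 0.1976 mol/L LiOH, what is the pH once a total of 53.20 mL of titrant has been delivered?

n(acid) = 0.3261 x 0.02404 = 0.007839 mol; n(LiOH) added = 0.1976 x 0.05320 = 0.01051 mol.
Base is in excess by 0.01051 - 0.007839 = 0.002673 mol in a total volume of 0.07724 L.
[OH^-] = 0.002673/0.07724 = 0.03460 M, so pOH = 1.46 and pH = 14.00 - 1.46 = 12.54.

12.54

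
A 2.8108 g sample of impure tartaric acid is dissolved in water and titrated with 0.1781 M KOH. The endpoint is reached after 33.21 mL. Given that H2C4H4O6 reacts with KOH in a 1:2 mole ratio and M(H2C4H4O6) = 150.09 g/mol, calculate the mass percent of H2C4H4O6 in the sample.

15.8%

n(KOH) = 0.1781 x 0.03321 = 0.005915 mol.
n(H2C4H4O6) = 0.005915 / 2 = 0.002957 mol.
mass of H2C4H4O6 = 0.002957 x 150.09 = 0.4439 g.
% purity = 0.4439 / 2.8108 x 100 = 15.8%.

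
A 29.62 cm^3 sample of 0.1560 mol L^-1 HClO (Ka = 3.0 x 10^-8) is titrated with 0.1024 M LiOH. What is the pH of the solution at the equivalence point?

n(HClO) = 0.1560 x 0.02962 = 0.004621 mol; V(LiOH) at equivalence = 0.004621/0.1024 = 0.04512 L.
At equivalence all the acid is converted to ClO-; total volume = 0.02962 + 0.04512 = 0.07474 L, so [ClO-] = 0.004621/0.07474 = 0.06182 M.
Kb = Kw/Ka = 1.0e-14 / 3.0 x 10^-8 = 3.33e-7.
[OH^-] = sqrt(Kb x [ClO-]) = sqrt(3.33e-7 x 0.06182) = 0.000144 M.
pOH = 3.84, so pH = 14.00 - 3.84 = 10.16.

10.16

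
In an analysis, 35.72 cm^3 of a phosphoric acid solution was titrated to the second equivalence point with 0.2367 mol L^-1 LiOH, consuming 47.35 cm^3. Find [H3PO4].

0.157 M

n(LiOH) = 0.2367 x 0.04735 = 0.01121 mol.
At the second equivalence point, 2 mol OH^- react per mol H3PO4, so n(H3PO4) = 0.01121 / 2 = 0.005604 mol.
[H3PO4] = 0.005604 / 0.03572 L = 0.157 M.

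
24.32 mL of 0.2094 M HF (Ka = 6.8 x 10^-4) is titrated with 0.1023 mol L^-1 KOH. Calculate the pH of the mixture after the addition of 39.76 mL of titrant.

Initial n(HF) = 0.2094 x 0.02432 = 0.005093 mol.
n(KOH) added = 0.1023 x 0.03976 = 0.004067 mol, converting that many moles of HF to F-.
Remaining n(HF) = 0.001025 mol; n(F-) = 0.004067 mol.
By Henderson-Hasselbalch, pH = pKa + log([A^-]/[HA]) = 3.17 + log(0.004067/0.001025) = 3.17 + (+0.60) = 3.77.

3.77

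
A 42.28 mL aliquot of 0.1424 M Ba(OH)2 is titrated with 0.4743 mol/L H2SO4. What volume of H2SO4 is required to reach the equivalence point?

12.7 mL

n(Ba(OH)2) = 0.1424 mol/L x 0.04228 L = 0.006021 mol.
At equivalence n(H2SO4) = n(Ba(OH)2) = 0.006021 mol.
V(H2SO4) = 0.006021 / 0.4743 = 0.01269 L = 12.7 mL.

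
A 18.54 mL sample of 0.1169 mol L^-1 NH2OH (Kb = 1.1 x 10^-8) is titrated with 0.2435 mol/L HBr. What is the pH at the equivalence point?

n(NH2OH) = 0.1169 x 0.01854 = 0.002167 mol; V(HBr) at equivalence = 0.002167/0.2435 = 0.008901 L.
At equivalence the base is fully converted to NH3OH+; total volume = 0.02744 L, so [NH3OH+] = 0.002167/0.02744 = 0.07898 M.
Ka(NH3OH+) = Kw/Kb = 1.0e-14 / 1.1 x 10^-8 = 9.09e-7.
[H^+] = sqrt(Ka x [NH3OH+]) = sqrt(9.09e-7 x 0.07898) = 0.000268 M.
pH = -log(0.000268) = 3.57.

3.57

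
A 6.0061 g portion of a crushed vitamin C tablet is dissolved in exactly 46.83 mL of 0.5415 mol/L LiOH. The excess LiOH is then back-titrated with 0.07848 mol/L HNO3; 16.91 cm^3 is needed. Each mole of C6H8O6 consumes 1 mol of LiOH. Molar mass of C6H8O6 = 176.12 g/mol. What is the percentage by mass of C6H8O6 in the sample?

Total n(LiOH) added = 0.5415 x 0.04683 = 0.02536 mol.
n(HNO3) used = 0.07848 x 0.01691 = 0.001327 mol, which equals the excess n(LiOH).
So n(LiOH) consumed by the sample = 0.02536 - 0.001327 = 0.02403 mol.
n(C6H8O6) = 0.02403 / 1 = 0.02403 mol.
mass C6H8O6 = 0.02403 x 176.12 = 4.232 g, so %C6H8O6 = 4.232/6.0061 x 100 = 70.5%.

70.5%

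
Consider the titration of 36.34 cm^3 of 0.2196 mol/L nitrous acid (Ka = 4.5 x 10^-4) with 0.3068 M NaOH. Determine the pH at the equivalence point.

n(HNO2) = 0.2196 x 0.03634 = 0.007980 mol; V(NaOH) at equivalence = 0.007980/0.3068 = 0.02601 L.
At equivalence all the acid is converted to NO2-; total volume = 0.03634 + 0.02601 = 0.06235 L, so [NO2-] = 0.007980/0.06235 = 0.1280 M.
Kb = Kw/Ka = 1.0e-14 / 4.5 x 10^-4 = 2.22e-11.
[OH^-] = sqrt(Kb x [NO2-]) = sqrt(2.22e-11 x 0.1280) = 1.69e-6 M.
pOH = 5.77, so pH = 14.00 - 5.77 = 8.23.

8.23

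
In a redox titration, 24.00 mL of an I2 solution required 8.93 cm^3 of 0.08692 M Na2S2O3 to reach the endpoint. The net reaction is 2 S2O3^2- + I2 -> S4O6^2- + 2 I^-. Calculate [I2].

0.0162 M

n(Na2S2O3) = 0.08692 x 0.008930 = 0.0007762 mol.
From the balanced equation, 2 mol Na2S2O3 reacts with 1 mol I2, so n(I2) = 0.0007762 x 1/2 = 0.0003881 mol.
[I2] = 0.0003881 / 0.02400 L = 0.0162 M.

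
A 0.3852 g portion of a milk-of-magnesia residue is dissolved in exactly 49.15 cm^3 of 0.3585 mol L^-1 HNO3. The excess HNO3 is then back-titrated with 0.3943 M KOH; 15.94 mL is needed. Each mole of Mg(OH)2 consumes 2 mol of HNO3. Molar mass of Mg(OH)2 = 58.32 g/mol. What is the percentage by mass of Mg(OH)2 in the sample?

85.8%

Total n(HNO3) added = 0.3585 x 0.04915 = 0.01762 mol.
n(KOH) used = 0.3943 x 0.01594 = 0.006285 mol, which equals the excess n(HNO3).
So n(HNO3) consumed by the sample = 0.01762 - 0.006285 = 0.01134 mol.
n(Mg(OH)2) = 0.01134 / 2 = 0.005668 mol.
mass Mg(OH)2 = 0.005668 x 58.32 = 0.3305 g, so %Mg(OH)2 = 0.3305/0.3852 x 100 = 85.8%.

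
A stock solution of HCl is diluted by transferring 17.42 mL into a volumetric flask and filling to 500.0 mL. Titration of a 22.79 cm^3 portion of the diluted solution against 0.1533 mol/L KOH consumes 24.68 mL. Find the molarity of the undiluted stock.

n(KOH) = 0.1533 x 0.02468 = 0.003783 mol.
n(HCl) in the aliquot = 0.003783 mol.
[diluted HCl] = 0.003783 / 0.02279 = 0.1660 M.
Dilution factor = 500.0/17.42 = 28.70, so [stock] = 0.1660 x 28.70 = 4.77 M.

4.77 M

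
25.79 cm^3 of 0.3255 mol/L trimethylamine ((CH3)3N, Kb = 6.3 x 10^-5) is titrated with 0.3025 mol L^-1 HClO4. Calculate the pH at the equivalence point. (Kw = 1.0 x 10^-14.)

5.30

n((CH3)3N) = 0.3255 x 0.02579 = 0.008395 mol; V(HClO4) at equivalence = 0.008395/0.3025 = 0.02775 L.
At equivalence the base is fully converted to (CH3)3NH+; total volume = 0.05354 L, so [(CH3)3NH+] = 0.008395/0.05354 = 0.1568 M.
Ka((CH3)3NH+) = Kw/Kb = 1.0e-14 / 6.3 x 10^-5 = 1.59e-10.
[H^+] = sqrt(Ka x [(CH3)3NH+]) = sqrt(1.59e-10 x 0.1568) = 4.99e-6 M.
pH = -log(4.99e-6) = 5.30.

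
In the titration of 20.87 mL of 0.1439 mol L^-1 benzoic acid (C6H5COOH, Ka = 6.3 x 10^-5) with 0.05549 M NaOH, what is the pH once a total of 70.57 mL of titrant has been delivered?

n(acid) = 0.1439 x 0.02087 = 0.003003 mol; n(NaOH) added = 0.05549 x 0.07057 = 0.003916 mol.
Base is in excess by 0.003916 - 0.003003 = 0.0009127 mol in a total volume of 0.09144 L.
[OH^-] = 0.0009127/0.09144 = 0.009982 M, so pOH = 2.00 and pH = 14.00 - 2.00 = 12.00.

12.00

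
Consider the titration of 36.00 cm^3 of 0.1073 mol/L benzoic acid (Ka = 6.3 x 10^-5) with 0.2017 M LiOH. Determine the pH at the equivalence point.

8.52

n(C6H5COOH) = 0.1073 x 0.03600 = 0.003863 mol; V(LiOH) at equivalence = 0.003863/0.2017 = 0.01915 L.
At equivalence all the acid is converted to C6H5COO-; total volume = 0.03600 + 0.01915 = 0.05515 L, so [C6H5COO-] = 0.003863/0.05515 = 0.07004 M.
Kb = Kw/Ka = 1.0e-14 / 6.3 x 10^-5 = 1.59e-10.
[OH^-] = sqrt(Kb x [C6H5COO-]) = sqrt(1.59e-10 x 0.07004) = 3.33e-6 M.
pOH = 5.48, so pH = 14.00 - 5.48 = 8.52.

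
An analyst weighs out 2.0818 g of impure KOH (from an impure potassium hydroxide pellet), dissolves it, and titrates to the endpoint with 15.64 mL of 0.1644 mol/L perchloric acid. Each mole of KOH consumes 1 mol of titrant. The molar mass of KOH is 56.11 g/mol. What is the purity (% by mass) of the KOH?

n(HClO4) = 0.1644 x 0.01564 = 0.002571 mol.
n(KOH) = 0.002571 / 1 = 0.002571 mol.
mass of KOH = 0.002571 x 56.11 = 0.1443 g.
% purity = 0.1443 / 2.0818 x 100 = 6.93%.

6.93%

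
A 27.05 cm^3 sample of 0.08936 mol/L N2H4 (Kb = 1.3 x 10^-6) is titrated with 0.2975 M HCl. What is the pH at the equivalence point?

4.64

n(N2H4) = 0.08936 x 0.02705 = 0.002417 mol; V(HCl) at equivalence = 0.002417/0.2975 = 0.008125 L.
At equivalence the base is fully converted to N2H5+; total volume = 0.03518 L, so [N2H5+] = 0.002417/0.03518 = 0.06872 M.
Ka(N2H5+) = Kw/Kb = 1.0e-14 / 1.3 x 10^-6 = 7.69e-9.
[H^+] = sqrt(Ka x [N2H5+]) = sqrt(7.69e-9 x 0.06872) = 2.30e-5 M.
pH = -log(2.30e-5) = 4.64.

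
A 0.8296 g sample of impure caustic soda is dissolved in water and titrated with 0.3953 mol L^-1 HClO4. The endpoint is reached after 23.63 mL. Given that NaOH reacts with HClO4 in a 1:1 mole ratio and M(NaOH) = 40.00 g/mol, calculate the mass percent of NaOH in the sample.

n(HClO4) = 0.3953 x 0.02363 = 0.009341 mol.
n(NaOH) = 0.009341 / 1 = 0.009341 mol.
mass of NaOH = 0.009341 x 40.00 = 0.3736 g.
% purity = 0.3736 / 0.8296 x 100 = 45.0%.

45.0%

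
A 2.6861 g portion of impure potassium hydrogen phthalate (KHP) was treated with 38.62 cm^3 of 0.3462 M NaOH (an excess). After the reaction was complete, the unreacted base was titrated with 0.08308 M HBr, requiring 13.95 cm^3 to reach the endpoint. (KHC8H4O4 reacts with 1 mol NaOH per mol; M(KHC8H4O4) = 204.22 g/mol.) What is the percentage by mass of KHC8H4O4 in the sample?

Total n(NaOH) added = 0.3462 x 0.03862 = 0.01337 mol.
n(HBr) used = 0.08308 x 0.01395 = 0.001159 mol, which equals the excess n(NaOH).
So n(NaOH) consumed by the sample = 0.01337 - 0.001159 = 0.01221 mol.
n(KHC8H4O4) = 0.01221 / 1 = 0.01221 mol.
mass KHC8H4O4 = 0.01221 x 204.22 = 2.494 g, so %KHC8H4O4 = 2.494/2.6861 x 100 = 92.8%.

92.8%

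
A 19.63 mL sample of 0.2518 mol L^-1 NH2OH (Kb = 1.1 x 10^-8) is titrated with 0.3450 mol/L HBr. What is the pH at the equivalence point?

3.44

n(NH2OH) = 0.2518 x 0.01963 = 0.004943 mol; V(HBr) at equivalence = 0.004943/0.3450 = 0.01433 L.
At equivalence the base is fully converted to NH3OH+; total volume = 0.03396 L, so [NH3OH+] = 0.004943/0.03396 = 0.1456 M.
Ka(NH3OH+) = Kw/Kb = 1.0e-14 / 1.1 x 10^-8 = 9.09e-7.
[H^+] = sqrt(Ka x [NH3OH+]) = sqrt(9.09e-7 x 0.1456) = 0.000364 M.
pH = -log(0.000364) = 3.44.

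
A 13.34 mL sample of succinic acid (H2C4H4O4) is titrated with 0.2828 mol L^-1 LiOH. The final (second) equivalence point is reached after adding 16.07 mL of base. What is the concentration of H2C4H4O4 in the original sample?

n(LiOH) = 0.2828 x 0.01607 = 0.004545 mol.
At the final (second) equivalence point, 2 mol OH^- react per mol H2C4H4O4, so n(H2C4H4O4) = 0.004545 / 2 = 0.002272 mol.
[H2C4H4O4] = 0.002272 / 0.01334 L = 0.170 M.

0.170 M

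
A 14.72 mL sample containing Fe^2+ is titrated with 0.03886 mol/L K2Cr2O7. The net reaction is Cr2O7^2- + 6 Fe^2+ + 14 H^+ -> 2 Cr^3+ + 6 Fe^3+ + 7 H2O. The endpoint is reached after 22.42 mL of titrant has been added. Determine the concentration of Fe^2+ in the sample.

n(K2Cr2O7) = 0.03886 x 0.02242 = 0.0008712 mol.
From the balanced equation, 1 mol K2Cr2O7 reacts with 6 mol Fe^2+, so n(Fe^2+) = 0.0008712 x 6/1 = 0.005227 mol.
[Fe^2+] = 0.005227 / 0.01472 L = 0.355 M.

0.355 M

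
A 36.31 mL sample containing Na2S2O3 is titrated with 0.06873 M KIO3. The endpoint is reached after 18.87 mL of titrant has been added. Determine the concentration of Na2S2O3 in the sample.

n(KIO3) = 0.06873 x 0.01887 = 0.001297 mol.
From the balanced equation, 1 mol KIO3 reacts with 6 mol Na2S2O3, so n(Na2S2O3) = 0.001297 x 6/1 = 0.007782 mol.
[Na2S2O3] = 0.007782 / 0.03631 L = 0.214 M.

0.214 M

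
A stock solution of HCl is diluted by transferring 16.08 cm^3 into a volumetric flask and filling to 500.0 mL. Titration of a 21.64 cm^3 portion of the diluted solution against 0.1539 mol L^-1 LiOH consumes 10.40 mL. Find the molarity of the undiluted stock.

n(LiOH) = 0.1539 x 0.01040 = 0.001601 mol.
n(HCl) in the aliquot = 0.001601 mol.
[diluted HCl] = 0.001601 / 0.02164 = 0.07396 M.
Dilution factor = 500.0/16.08 = 31.09, so [stock] = 0.07396 x 31.09 = 2.30 M.

2.30 M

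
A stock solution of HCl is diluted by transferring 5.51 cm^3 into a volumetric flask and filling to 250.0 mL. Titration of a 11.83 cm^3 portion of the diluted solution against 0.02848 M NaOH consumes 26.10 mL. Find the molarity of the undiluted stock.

2.85 M

n(NaOH) = 0.02848 x 0.02610 = 0.0007433 mol.
n(HCl) in the aliquot = 0.0007433 mol.
[diluted HCl] = 0.0007433 / 0.01183 = 0.06283 M.
Dilution factor = 250.0/5.510 = 45.37, so [stock] = 0.06283 x 45.37 = 2.85 M.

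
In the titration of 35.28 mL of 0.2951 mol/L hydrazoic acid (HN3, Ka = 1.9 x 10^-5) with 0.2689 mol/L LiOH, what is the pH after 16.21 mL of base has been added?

4.58

Initial n(HN3) = 0.2951 x 0.03528 = 0.01041 mol.
n(LiOH) added = 0.2689 x 0.01621 = 0.004359 mol, converting that many moles of HN3 to N3-.
Remaining n(HN3) = 0.006052 mol; n(N3-) = 0.004359 mol.
By Henderson-Hasselbalch, pH = pKa + log([A^-]/[HA]) = 4.72 + log(0.004359/0.006052) = 4.72 + (-0.14) = 4.58.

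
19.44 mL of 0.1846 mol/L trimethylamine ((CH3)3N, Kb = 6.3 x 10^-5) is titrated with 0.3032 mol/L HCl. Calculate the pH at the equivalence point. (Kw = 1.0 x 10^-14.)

n((CH3)3N) = 0.1846 x 0.01944 = 0.003589 mol; V(HCl) at equivalence = 0.003589/0.3032 = 0.01184 L.
At equivalence the base is fully converted to (CH3)3NH+; total volume = 0.03128 L, so [(CH3)3NH+] = 0.003589/0.03128 = 0.1147 M.
Ka((CH3)3NH+) = Kw/Kb = 1.0e-14 / 6.3 x 10^-5 = 1.59e-10.
[H^+] = sqrt(Ka x [(CH3)3NH+]) = sqrt(1.59e-10 x 0.1147) = 4.27e-6 M.
pH = -log(4.27e-6) = 5.37.

5.37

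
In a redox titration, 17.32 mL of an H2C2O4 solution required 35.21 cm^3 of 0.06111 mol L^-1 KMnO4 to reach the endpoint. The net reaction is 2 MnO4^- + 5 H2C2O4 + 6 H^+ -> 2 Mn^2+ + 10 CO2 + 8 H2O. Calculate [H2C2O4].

n(KMnO4) = 0.06111 x 0.03521 = 0.002152 mol.
From the balanced equation, 2 mol KMnO4 reacts with 5 mol H2C2O4, so n(H2C2O4) = 0.002152 x 5/2 = 0.005379 mol.
[H2C2O4] = 0.005379 / 0.01732 L = 0.311 M.

0.311 M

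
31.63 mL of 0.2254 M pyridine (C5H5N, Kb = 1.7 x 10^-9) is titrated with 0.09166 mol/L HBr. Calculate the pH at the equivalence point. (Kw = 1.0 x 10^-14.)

3.21

n(C5H5N) = 0.2254 x 0.03163 = 0.007129 mol; V(HBr) at equivalence = 0.007129/0.09166 = 0.07778 L.
At equivalence the base is fully converted to C5H5NH+; total volume = 0.1094 L, so [C5H5NH+] = 0.007129/0.1094 = 0.06516 M.
Ka(C5H5NH+) = Kw/Kb = 1.0e-14 / 1.7 x 10^-9 = 5.88e-6.
[H^+] = sqrt(Ka x [C5H5NH+]) = sqrt(5.88e-6 x 0.06516) = 0.000619 M.
pH = -log(0.000619) = 3.21.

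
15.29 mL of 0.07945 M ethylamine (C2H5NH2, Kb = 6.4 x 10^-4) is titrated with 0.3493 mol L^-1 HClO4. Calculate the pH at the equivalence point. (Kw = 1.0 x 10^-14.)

6.00

n(C2H5NH2) = 0.07945 x 0.01529 = 0.001215 mol; V(HClO4) at equivalence = 0.001215/0.3493 = 0.003478 L.
At equivalence the base is fully converted to C2H5NH3+; total volume = 0.01877 L, so [C2H5NH3+] = 0.001215/0.01877 = 0.06473 M.
Ka(C2H5NH3+) = Kw/Kb = 1.0e-14 / 6.4 x 10^-4 = 1.56e-11.
[H^+] = sqrt(Ka x [C2H5NH3+]) = sqrt(1.56e-11 x 0.06473) = 1.01e-6 M.
pH = -log(1.01e-6) = 6.00.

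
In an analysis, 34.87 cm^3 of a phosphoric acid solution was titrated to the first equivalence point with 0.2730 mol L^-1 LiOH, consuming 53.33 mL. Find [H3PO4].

n(LiOH) = 0.2730 x 0.05333 = 0.01456 mol.
At the first equivalence point, 1 mol OH^- react per mol H3PO4, so n(H3PO4) = 0.01456 / 1 = 0.01456 mol.
[H3PO4] = 0.01456 / 0.03487 L = 0.418 M.

0.418 M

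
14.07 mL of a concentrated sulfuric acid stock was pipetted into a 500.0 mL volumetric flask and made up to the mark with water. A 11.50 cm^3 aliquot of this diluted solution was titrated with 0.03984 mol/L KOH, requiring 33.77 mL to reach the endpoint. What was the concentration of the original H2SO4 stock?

n(KOH) = 0.03984 x 0.03377 = 0.001345 mol.
n(H2SO4) in the aliquot = 0.001345 x 1/2 = 0.0006727 mol.
[diluted H2SO4] = 0.0006727 / 0.01150 = 0.05850 M.
Dilution factor = 500.0/14.07 = 35.54, so [stock] = 0.05850 x 35.54 = 2.08 M.

2.08 M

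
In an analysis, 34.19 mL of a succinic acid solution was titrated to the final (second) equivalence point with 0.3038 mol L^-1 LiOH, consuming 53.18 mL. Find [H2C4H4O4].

0.236 M

n(LiOH) = 0.3038 x 0.05318 = 0.01616 mol.
At the final (second) equivalence point, 2 mol OH^- react per mol H2C4H4O4, so n(H2C4H4O4) = 0.01616 / 2 = 0.008078 mol.
[H2C4H4O4] = 0.008078 / 0.03419 L = 0.236 M.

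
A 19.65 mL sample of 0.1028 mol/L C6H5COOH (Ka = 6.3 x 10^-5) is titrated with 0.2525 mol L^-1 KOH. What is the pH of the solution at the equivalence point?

n(C6H5COOH) = 0.1028 x 0.01965 = 0.002020 mol; V(KOH) at equivalence = 0.002020/0.2525 = 0.008000 L.
At equivalence all the acid is converted to C6H5COO-; total volume = 0.01965 + 0.008000 = 0.02765 L, so [C6H5COO-] = 0.002020/0.02765 = 0.07306 M.
Kb = Kw/Ka = 1.0e-14 / 6.3 x 10^-5 = 1.59e-10.
[OH^-] = sqrt(Kb x [C6H5COO-]) = sqrt(1.59e-10 x 0.07306) = 3.41e-6 M.
pOH = 5.47, so pH = 14.00 - 5.47 = 8.53.

8.53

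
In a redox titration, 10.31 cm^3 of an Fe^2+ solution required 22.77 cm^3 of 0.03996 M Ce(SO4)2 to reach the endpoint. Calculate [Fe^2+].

0.0883 M

n(Ce(SO4)2) = 0.03996 x 0.02277 = 0.0009099 mol.
From the balanced equation, 1 mol Ce(SO4)2 reacts with 1 mol Fe^2+, so n(Fe^2+) = 0.0009099 x 1/1 = 0.0009099 mol.
[Fe^2+] = 0.0009099 / 0.01031 L = 0.0883 M.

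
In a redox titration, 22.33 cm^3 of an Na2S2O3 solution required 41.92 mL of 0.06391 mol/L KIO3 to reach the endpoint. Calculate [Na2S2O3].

0.720 M

n(KIO3) = 0.06391 x 0.04192 = 0.002679 mol.
From the balanced equation, 1 mol KIO3 reacts with 6 mol Na2S2O3, so n(Na2S2O3) = 0.002679 x 6/1 = 0.01607 mol.
[Na2S2O3] = 0.01607 / 0.02233 L = 0.720 M.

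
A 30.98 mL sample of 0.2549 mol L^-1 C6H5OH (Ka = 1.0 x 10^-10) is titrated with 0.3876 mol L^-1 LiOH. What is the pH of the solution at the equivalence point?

11.59

n(C6H5OH) = 0.2549 x 0.03098 = 0.007897 mol; V(LiOH) at equivalence = 0.007897/0.3876 = 0.02037 L.
At equivalence all the acid is converted to C6H5O-; total volume = 0.03098 + 0.02037 = 0.05135 L, so [C6H5O-] = 0.007897/0.05135 = 0.1538 M.
Kb = Kw/Ka = 1.0e-14 / 1.0 x 10^-10 = 0.000100.
[OH^-] = sqrt(Kb x [C6H5O-]) = sqrt(0.000100 x 0.1538) = 0.00392 M.
pOH = 2.41, so pH = 14.00 - 2.41 = 11.59.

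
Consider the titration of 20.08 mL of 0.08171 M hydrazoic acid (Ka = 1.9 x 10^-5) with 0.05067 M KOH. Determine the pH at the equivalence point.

n(HN3) = 0.08171 x 0.02008 = 0.001641 mol; V(KOH) at equivalence = 0.001641/0.05067 = 0.03238 L.
At equivalence all the acid is converted to N3-; total volume = 0.02008 + 0.03238 = 0.05246 L, so [N3-] = 0.001641/0.05246 = 0.03128 M.
Kb = Kw/Ka = 1.0e-14 / 1.9 x 10^-5 = 5.26e-10.
[OH^-] = sqrt(Kb x [N3-]) = sqrt(5.26e-10 x 0.03128) = 4.06e-6 M.
pOH = 5.39, so pH = 14.00 - 5.39 = 8.61.

8.61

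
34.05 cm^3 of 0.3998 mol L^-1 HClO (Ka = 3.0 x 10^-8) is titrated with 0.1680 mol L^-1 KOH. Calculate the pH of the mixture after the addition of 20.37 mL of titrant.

7.05

Initial n(HClO) = 0.3998 x 0.03405 = 0.01361 mol.
n(KOH) added = 0.1680 x 0.02037 = 0.003422 mol, converting that many moles of HClO to ClO-.
Remaining n(HClO) = 0.01019 mol; n(ClO-) = 0.003422 mol.
By Henderson-Hasselbalch, pH = pKa + log([A^-]/[HA]) = 7.52 + log(0.003422/0.01019) = 7.52 + (-0.47) = 7.05.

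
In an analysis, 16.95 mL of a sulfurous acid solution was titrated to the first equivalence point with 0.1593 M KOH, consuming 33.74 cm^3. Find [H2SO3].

0.317 M

n(KOH) = 0.1593 x 0.03374 = 0.005375 mol.
At the first equivalence point, 1 mol OH^- react per mol H2SO3, so n(H2SO3) = 0.005375 / 1 = 0.005375 mol.
[H2SO3] = 0.005375 / 0.01695 L = 0.317 M.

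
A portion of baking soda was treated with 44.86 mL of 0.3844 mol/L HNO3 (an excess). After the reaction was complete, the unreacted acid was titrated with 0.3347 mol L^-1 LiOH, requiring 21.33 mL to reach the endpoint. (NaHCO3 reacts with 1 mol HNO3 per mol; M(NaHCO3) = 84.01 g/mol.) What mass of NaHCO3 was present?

Total n(HNO3) added = 0.3844 x 0.04486 = 0.01724 mol.
n(LiOH) used = 0.3347 x 0.02133 = 0.007139 mol, which equals the excess n(HNO3).
So n(HNO3) consumed by the sample = 0.01724 - 0.007139 = 0.01011 mol.
n(NaHCO3) = 0.01011 / 1 = 0.01011 mol.
mass = 0.01011 mol x 84.01 g/mol = 0.849 g.

0.849 g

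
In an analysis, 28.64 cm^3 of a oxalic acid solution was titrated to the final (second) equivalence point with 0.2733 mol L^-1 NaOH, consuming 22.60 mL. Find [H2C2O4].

0.108 M

n(NaOH) = 0.2733 x 0.02260 = 0.006177 mol.
At the final (second) equivalence point, 2 mol OH^- react per mol H2C2O4, so n(H2C2O4) = 0.006177 / 2 = 0.003088 mol.
[H2C2O4] = 0.003088 / 0.02864 L = 0.108 M.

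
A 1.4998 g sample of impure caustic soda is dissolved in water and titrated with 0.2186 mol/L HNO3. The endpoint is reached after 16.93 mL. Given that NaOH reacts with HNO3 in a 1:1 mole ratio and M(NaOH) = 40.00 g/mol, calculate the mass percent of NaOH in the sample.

9.87%

n(HNO3) = 0.2186 x 0.01693 = 0.003701 mol.
n(NaOH) = 0.003701 / 1 = 0.003701 mol.
mass of NaOH = 0.003701 x 40.00 = 0.1480 g.
% purity = 0.1480 / 1.4998 x 100 = 9.87%.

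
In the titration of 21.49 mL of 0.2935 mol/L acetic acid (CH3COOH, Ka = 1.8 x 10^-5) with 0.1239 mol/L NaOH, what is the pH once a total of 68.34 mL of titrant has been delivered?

n(acid) = 0.2935 x 0.02149 = 0.006307 mol; n(NaOH) added = 0.1239 x 0.06834 = 0.008467 mol.
Base is in excess by 0.008467 - 0.006307 = 0.002160 mol in a total volume of 0.08983 L.
[OH^-] = 0.002160/0.08983 = 0.02405 M, so pOH = 1.62 and pH = 14.00 - 1.62 = 12.38.

12.38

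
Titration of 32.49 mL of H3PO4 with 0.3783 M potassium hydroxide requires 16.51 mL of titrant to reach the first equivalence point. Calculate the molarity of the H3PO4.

n(KOH) = 0.3783 x 0.01651 = 0.006246 mol.
At the first equivalence point, 1 mol OH^- react per mol H3PO4, so n(H3PO4) = 0.006246 / 1 = 0.006246 mol.
[H3PO4] = 0.006246 / 0.03249 L = 0.192 M.

0.192 M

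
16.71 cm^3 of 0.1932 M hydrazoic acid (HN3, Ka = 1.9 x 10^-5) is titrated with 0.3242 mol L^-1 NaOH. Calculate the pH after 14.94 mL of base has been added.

12.71

n(acid) = 0.1932 x 0.01671 = 0.003228 mol; n(NaOH) added = 0.3242 x 0.01494 = 0.004844 mol.
Base is in excess by 0.004844 - 0.003228 = 0.001615 mol in a total volume of 0.03165 L.
[OH^-] = 0.001615/0.03165 = 0.05103 M, so pOH = 1.29 and pH = 14.00 - 1.29 = 12.71.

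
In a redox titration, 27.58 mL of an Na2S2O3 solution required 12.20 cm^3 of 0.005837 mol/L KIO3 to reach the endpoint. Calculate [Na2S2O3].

0.0155 M

n(KIO3) = 0.005837 x 0.01220 = 7.121e-5 mol.
From the balanced equation, 1 mol KIO3 reacts with 6 mol Na2S2O3, so n(Na2S2O3) = 7.121e-5 x 6/1 = 0.0004273 mol.
[Na2S2O3] = 0.0004273 / 0.02758 L = 0.0155 M.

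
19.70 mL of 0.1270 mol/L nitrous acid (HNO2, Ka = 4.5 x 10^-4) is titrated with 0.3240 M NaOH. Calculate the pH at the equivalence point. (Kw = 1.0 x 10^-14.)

n(HNO2) = 0.1270 x 0.01970 = 0.002502 mol; V(NaOH) at equivalence = 0.002502/0.3240 = 0.007722 L.
At equivalence all the acid is converted to NO2-; total volume = 0.01970 + 0.007722 = 0.02742 L, so [NO2-] = 0.002502/0.02742 = 0.09124 M.
Kb = Kw/Ka = 1.0e-14 / 4.5 x 10^-4 = 2.22e-11.
[OH^-] = sqrt(Kb x [NO2-]) = sqrt(2.22e-11 x 0.09124) = 1.42e-6 M.
pOH = 5.85, so pH = 14.00 - 5.85 = 8.15.

8.15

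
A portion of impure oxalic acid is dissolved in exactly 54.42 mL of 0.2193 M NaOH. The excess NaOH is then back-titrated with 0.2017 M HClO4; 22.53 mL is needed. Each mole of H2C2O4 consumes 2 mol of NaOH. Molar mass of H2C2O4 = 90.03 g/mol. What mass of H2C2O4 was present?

Total n(NaOH) added = 0.2193 x 0.05442 = 0.01193 mol.
n(HClO4) used = 0.2017 x 0.02253 = 0.004544 mol, which equals the excess n(NaOH).
So n(NaOH) consumed by the sample = 0.01193 - 0.004544 = 0.007390 mol.
n(H2C2O4) = 0.007390 / 2 = 0.003695 mol.
mass = 0.003695 mol x 90.03 g/mol = 0.333 g.

0.333 g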